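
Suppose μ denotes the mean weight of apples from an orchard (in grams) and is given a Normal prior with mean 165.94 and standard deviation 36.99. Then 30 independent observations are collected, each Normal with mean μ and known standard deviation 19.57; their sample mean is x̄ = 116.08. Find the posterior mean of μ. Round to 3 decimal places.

Posterior mean ≈ 116.541

With known σ, the Normal prior is conjugate. Weight on the data is w = (n/σ²)/(n/σ² + 1/τ₀²) = 0.0783321/(0.0783321+0.00073086) = 0.99076.
Posterior mean = w·x̄ + (1−w)·μ₀ = 0.99076·116.08 + 0.0092440·165.94 = 116.541.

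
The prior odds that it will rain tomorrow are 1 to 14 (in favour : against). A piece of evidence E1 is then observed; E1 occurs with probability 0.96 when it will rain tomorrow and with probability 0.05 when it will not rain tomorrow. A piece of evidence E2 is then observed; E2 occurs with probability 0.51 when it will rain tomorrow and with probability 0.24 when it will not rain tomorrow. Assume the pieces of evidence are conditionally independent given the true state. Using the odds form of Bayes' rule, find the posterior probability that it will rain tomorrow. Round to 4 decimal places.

Prior odds = 1/14 = 0.071429.
Likelihood ratio for E1 = 0.96/0.05 = 19.200.
Likelihood ratio for E2 = 0.51/0.24 = 2.1250.
Posterior odds = prior odds × LR₁ × LR₂ = 2.9143.
Posterior probability = odds/(1+odds) = 2.9143/3.9143 = 0.7445.

Posterior probability ≈ 0.7445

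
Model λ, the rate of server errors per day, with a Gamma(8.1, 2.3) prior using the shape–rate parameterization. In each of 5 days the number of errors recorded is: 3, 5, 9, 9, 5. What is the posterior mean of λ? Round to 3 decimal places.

Posterior mean ≈ 5.356

The Poisson likelihood adds the total count to the shape and the number of exposure periods to the rate. Here ∑xᵢ = 31 and n = 5, so shape 8.1→39.1 and rate 2.3→7.3.
Posterior mean = shape/rate = 39.1/7.3 = 5.356.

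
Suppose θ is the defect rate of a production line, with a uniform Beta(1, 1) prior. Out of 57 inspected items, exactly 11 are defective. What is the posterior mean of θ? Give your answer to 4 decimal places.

The binomial likelihood is conjugate to the Beta prior: with 11 successes and 46 failures, the posterior is Beta(1+11, 1+46) = Beta(12, 47).
E[θ | data] = 12/(12+47) = 0.2034.

Posterior mean ≈ 0.2034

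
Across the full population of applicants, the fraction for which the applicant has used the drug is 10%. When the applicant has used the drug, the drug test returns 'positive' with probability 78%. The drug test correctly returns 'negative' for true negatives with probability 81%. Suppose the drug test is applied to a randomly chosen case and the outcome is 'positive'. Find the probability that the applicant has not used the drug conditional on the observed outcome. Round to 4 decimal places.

Let H be the event that the applicant has used the drug. P(H) = 0.1, so P(¬H) = 0.9. With E the 'positive' result, P(E|H) = 0.78 and P(E|¬H) = 0.19.
P(E) = 0.78·0.1 + 0.19·0.9 = 0.078000 + 0.17100 = 0.24900.
By Bayes' theorem, P(H|E) = 0.078000 / 0.24900 = 0.3133. Hence P(¬H|E) = 1 − 0.3133 = 0.6867.

P(¬H | E) ≈ 0.6867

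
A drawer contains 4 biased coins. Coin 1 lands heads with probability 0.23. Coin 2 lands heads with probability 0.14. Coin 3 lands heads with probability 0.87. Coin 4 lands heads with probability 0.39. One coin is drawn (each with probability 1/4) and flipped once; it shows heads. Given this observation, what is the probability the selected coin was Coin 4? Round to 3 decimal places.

P(heads|C1) = 0.23; P(heads|C2) = 0.14; P(heads|C3) = 0.87; P(heads|C4) = 0.39.
Prior × likelihood for each source: 0.25·0.23=0.05750, 0.25·0.14=0.03500, 0.25·0.87=0.2175, 0.25·0.39=0.09750. Summing gives P(heads) = 0.40750.
P(Coin 4 | heads) = 0.09750 / 0.40750 = 0.239.

Posterior probability ≈ 0.239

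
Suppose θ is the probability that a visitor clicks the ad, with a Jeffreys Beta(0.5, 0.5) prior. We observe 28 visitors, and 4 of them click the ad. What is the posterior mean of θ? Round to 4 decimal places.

Posterior mean ≈ 0.1552

Observing 4 successes and 24 failures updates Beta(0.5, 0.5) by adding the success and failure counts to the two shape parameters: α = 0.5+4 = 4.5, β = 0.5+24 = 24.5.
Posterior mean = α/(α+β) = 4.5/29 = 0.1552.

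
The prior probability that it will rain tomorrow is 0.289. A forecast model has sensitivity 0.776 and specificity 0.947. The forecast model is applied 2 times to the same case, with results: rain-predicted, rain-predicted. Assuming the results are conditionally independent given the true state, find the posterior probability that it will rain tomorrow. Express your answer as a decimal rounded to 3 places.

Posterior P(H) ≈ 0.989

Let H be the event that it will rain tomorrow; start with P(H) = 0.289. P('rain-predicted'|H) = 0.776, P('rain-predicted'|¬H) = 0.053.
Update on result 1 ('rain-predicted'): P(H) ← 0.776·0.2890 / (0.776·0.2890 + 0.053·0.7110) = 0.22426/0.26195 = 0.8561.
Update on result 2 ('rain-predicted'): P(H) ← 0.776·0.8561 / (0.776·0.8561 + 0.053·0.1439) = 0.66437/0.67199 = 0.9887.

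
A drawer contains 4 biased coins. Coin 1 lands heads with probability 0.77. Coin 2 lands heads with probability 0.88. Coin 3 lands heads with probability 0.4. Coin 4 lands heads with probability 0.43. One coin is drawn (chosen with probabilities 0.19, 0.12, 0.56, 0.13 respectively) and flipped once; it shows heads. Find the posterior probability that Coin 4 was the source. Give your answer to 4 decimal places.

Posterior probability ≈ 0.1051

P(heads|C1) = 0.77; P(heads|C2) = 0.88; P(heads|C3) = 0.4; P(heads|C4) = 0.43.
Prior × likelihood for each source: 0.19·0.77=0.1463, 0.12·0.88=0.1056, 0.56·0.4=0.2240, 0.13·0.43=0.05590. Summing gives P(heads) = 0.53180.
P(Coin 4 | heads) = 0.05590 / 0.53180 = 0.1051.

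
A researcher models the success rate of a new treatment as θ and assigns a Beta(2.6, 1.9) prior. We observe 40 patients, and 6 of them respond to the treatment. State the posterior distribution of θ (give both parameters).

Observing 6 successes and 34 failures updates Beta(2.6, 1.9) by adding the success and failure counts to the two shape parameters: α = 2.6+6 = 8.6, β = 1.9+34 = 35.9.

Posterior: Beta(8.6, 35.9)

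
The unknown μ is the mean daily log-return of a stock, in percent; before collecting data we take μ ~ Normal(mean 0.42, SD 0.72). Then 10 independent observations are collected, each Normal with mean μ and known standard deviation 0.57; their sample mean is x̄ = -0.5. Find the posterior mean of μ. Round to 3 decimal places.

Posterior mean ≈ -0.446

Prior precision 1/τ₀² = 1/0.72² = 1.92901; data precision n/σ² = 10/0.57² = 30.7787.
Posterior precision = 1.92901 + 30.7787 = 32.7077.
Posterior mean = (1.92901·0.42 + 30.7787·-0.5) / 32.7077 = -0.446.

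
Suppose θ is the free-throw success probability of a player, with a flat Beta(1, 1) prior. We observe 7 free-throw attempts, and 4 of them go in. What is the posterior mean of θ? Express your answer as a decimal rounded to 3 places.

The binomial likelihood is conjugate to the Beta prior: with 4 successes and 3 failures, the posterior is Beta(1+4, 1+3) = Beta(5, 4).
E[θ | data] = 5/(5+4) = 0.556.

Posterior mean ≈ 0.556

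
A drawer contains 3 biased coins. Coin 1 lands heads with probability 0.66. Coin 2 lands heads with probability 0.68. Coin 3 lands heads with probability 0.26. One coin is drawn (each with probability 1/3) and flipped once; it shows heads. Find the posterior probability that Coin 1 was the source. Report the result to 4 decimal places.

Posterior probability ≈ 0.4125

Tabulate prior·likelihood by source: [1] prior 0.333333, lik 0.66, product 0.2200; [2] prior 0.333333, lik 0.68, product 0.2267; [3] prior 0.333333, lik 0.26, product 0.08667.
Normalizing constant = 0.53333; the posterior for Coin 1 is its product over the sum, 0.2200/0.53333 = 0.4125.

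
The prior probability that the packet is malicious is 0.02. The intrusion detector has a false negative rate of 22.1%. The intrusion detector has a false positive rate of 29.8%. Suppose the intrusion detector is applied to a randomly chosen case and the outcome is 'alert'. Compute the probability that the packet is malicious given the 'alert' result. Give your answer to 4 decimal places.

P(H | E) ≈ 0.0506

Write H for 'the packet is malicious'. Prior odds H:¬H = 0.02/0.98 = 0.020408. For the 'alert' outcome, the likelihood ratio is 0.779/0.298 = 2.6141.
Posterior odds = 0.020408 × 2.6141 = 0.053349, so P(H|E) = 0.053349/(1+0.053349) = 0.0506.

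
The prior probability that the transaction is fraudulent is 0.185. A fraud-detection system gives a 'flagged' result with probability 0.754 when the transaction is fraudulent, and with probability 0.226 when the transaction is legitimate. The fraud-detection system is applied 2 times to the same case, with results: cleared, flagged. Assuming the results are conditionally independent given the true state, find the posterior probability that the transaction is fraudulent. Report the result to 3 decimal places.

With H the event that the transaction is fraudulent, the joint likelihood of the observed sequence is P(data|H) = 0.246·0.754 = 0.18548 and P(data|¬H) = 0.774·0.226 = 0.17492.
Bayes: P(H|data) = 0.185·0.18548 / (0.185·0.18548 + 0.815·0.17492) = 0.034315/0.17688 = 0.1940.

Posterior P(H) ≈ 0.194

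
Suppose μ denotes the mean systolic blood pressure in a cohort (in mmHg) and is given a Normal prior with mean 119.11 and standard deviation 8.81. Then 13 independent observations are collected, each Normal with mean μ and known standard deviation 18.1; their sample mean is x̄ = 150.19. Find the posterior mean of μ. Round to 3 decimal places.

Prior precision 1/τ₀² = 1/8.81² = 0.0128839; data precision n/σ² = 13/18.1² = 0.0396813.
Posterior precision = 0.0128839 + 0.0396813 = 0.0525653.
Posterior mean = (0.0128839·119.11 + 0.0396813·150.19) / 0.0525653 = 142.572.

Posterior mean ≈ 142.572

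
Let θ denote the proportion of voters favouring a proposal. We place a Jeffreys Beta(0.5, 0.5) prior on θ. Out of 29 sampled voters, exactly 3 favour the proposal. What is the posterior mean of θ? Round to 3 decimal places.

The binomial likelihood is conjugate to the Beta prior: with 3 successes and 26 failures, the posterior is Beta(0.5+3, 0.5+26) = Beta(3.5, 26.5).
Posterior mean = α/(α+β) = 3.5/30 = 0.117.

Posterior mean ≈ 0.117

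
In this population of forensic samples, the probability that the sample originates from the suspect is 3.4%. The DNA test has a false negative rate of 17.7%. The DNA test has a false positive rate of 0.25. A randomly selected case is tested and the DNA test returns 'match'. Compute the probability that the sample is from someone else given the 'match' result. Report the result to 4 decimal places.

P(¬H | E) ≈ 0.8962

Let H be the event that the sample originates from the suspect. P(H) = 0.034, so P(¬H) = 0.966. With E the 'match' result, P(E|H) = 0.823 and P(E|¬H) = 0.25.
P(E) = 0.823·0.034 + 0.25·0.966 = 0.027982 + 0.24150 = 0.26948.
By Bayes' theorem, P(H|E) = 0.027982 / 0.26948 = 0.1038. Hence P(¬H|E) = 1 − 0.1038 = 0.8962.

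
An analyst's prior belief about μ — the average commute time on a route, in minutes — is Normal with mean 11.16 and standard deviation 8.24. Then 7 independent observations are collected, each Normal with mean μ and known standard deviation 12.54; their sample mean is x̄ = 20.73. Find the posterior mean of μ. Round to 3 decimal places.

Posterior mean ≈ 18.351

With known σ, the Normal prior is conjugate. Weight on the data is w = (n/σ²)/(n/σ² + 1/τ₀²) = 0.0445147/(0.0445147+0.0147281) = 0.75139.
Posterior mean = w·x̄ + (1−w)·μ₀ = 0.75139·20.73 + 0.24861·11.16 = 18.351.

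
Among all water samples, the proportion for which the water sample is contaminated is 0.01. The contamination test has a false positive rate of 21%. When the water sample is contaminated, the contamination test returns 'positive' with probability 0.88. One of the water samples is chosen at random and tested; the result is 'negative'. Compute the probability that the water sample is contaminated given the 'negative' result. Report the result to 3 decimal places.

P(H | E) ≈ 0.002

Write H for 'the water sample is contaminated'. Prior odds H:¬H = 0.01/0.99 = 0.010101. For the 'negative' outcome, the likelihood ratio is 0.12/0.79 = 0.15190.
Posterior odds = 0.010101 × 0.15190 = 0.0015343, so P(H|E) = 0.0015343/(1+0.0015343) = 0.002.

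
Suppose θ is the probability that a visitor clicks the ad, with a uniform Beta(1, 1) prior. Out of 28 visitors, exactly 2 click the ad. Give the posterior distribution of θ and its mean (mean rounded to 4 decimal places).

The binomial likelihood is conjugate to the Beta prior: with 2 successes and 26 failures, the posterior is Beta(1+2, 1+26) = Beta(3, 27).
Posterior mean = α/(α+β) = 3/30 = 0.1000.

Posterior: Beta(3, 27); mean ≈ 0.1000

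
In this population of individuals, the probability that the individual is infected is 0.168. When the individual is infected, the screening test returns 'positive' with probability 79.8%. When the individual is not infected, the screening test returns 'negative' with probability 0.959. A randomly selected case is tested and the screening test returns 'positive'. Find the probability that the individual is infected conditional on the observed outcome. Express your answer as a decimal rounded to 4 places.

Write H for 'the individual is infected'. Prior odds H:¬H = 0.168/0.832 = 0.20192. For the 'positive' outcome, the likelihood ratio is 0.798/0.041 = 19.463.
Posterior odds = 0.20192 × 19.463 = 3.9301, so P(H|E) = 3.9301/(1+3.9301) = 0.7972.

P(H | E) ≈ 0.7972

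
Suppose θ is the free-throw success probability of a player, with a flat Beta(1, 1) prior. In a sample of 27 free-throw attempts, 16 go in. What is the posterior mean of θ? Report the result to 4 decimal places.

The binomial likelihood is conjugate to the Beta prior: with 16 successes and 11 failures, the posterior is Beta(1+16, 1+11) = Beta(17, 12).
Posterior mean = α/(α+β) = 17/29 = 0.5862.

Posterior mean ≈ 0.5862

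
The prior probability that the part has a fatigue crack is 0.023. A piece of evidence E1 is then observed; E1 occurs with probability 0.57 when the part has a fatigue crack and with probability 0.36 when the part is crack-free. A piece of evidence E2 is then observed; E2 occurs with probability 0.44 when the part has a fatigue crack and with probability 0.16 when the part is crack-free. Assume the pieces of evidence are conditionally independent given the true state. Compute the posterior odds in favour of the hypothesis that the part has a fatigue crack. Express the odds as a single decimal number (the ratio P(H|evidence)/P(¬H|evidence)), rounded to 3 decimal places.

Posterior odds ≈ 0.103

Prior odds = 0.023/(1−0.023) = 0.023541. In log-odds, ln(0.023541) = -3.7490.
Add log likelihood ratios: ln(1.5833) + ln(2.7500) = 1.4711.
Posterior log-odds = -2.2779, so posterior odds = exp(-2.2779) = 0.10250.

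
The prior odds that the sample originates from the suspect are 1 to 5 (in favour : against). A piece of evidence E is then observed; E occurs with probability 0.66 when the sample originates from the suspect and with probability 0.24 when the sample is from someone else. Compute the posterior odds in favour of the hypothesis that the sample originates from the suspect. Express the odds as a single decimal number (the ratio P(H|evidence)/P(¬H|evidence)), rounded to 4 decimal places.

Posterior odds ≈ 0.5500

Prior odds = 1/5 = 0.20000.
Likelihood ratio for E = 0.66/0.24 = 2.7500.
Posterior odds = prior odds × LR = 0.55000.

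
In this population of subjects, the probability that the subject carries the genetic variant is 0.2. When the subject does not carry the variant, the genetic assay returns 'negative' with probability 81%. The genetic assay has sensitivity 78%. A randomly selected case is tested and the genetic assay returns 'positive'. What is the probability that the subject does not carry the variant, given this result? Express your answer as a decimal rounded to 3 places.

P(¬H | E) ≈ 0.494

Let H be the event that the subject carries the genetic variant. P(H) = 0.2, so P(¬H) = 0.8. With E the 'positive' result, P(E|H) = 0.78 and P(E|¬H) = 0.19.
P(E) = 0.78·0.2 + 0.19·0.8 = 0.15600 + 0.15200 = 0.30800.
By Bayes' theorem, P(H|E) = 0.15600 / 0.30800 = 0.506. Hence P(¬H|E) = 1 − 0.506 = 0.494.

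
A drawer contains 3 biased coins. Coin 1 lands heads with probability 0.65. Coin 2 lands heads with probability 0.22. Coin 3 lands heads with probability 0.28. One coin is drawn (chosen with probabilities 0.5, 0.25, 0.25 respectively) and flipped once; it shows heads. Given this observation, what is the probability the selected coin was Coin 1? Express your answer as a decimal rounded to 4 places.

P(heads|C1) = 0.65; P(heads|C2) = 0.22; P(heads|C3) = 0.28.
Prior × likelihood for each source: 0.5·0.65=0.3250, 0.25·0.22=0.05500, 0.25·0.28=0.07000. Summing gives P(heads) = 0.45000.
P(Coin 1 | heads) = 0.3250 / 0.45000 = 0.7222.

Posterior probability ≈ 0.7222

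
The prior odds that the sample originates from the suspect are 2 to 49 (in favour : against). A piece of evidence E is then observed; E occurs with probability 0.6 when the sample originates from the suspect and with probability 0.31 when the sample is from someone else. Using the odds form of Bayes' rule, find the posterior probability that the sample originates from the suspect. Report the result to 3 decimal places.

Posterior probability ≈ 0.073

Prior odds = 2/49 = 0.040816. In log-odds, ln(0.040816) = -3.1987.
Add log likelihood ratio: ln(1.9355) = 0.66036.
Posterior log-odds = -2.5383, so posterior odds = exp(-2.5383) = 0.078999. Converting, P(H|E) = 0.078999/1.0790 = 0.073.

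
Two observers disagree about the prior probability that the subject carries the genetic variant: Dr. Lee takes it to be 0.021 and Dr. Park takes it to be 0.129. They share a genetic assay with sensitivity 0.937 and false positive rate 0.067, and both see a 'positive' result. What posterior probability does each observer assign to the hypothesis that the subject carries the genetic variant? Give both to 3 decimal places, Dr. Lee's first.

Dr. Lee: 0.231; Dr. Park: 0.674

P('+'|H) = 0.937, P('+'|¬H) = 0.067.
Dr. Lee: numerator 0.937·0.021 = 0.019677; evidence = 0.019677+0.067·0.979 = 0.085270; posterior = 0.231.
Dr. Park: numerator 0.937·0.129 = 0.12087; evidence = 0.12087+0.067·0.871 = 0.17923; posterior = 0.674.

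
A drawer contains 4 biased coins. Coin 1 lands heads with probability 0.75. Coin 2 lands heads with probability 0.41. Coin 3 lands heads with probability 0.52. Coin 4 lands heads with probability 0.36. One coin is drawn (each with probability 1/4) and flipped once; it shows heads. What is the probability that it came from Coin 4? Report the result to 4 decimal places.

Posterior probability ≈ 0.1765

P(heads|C1) = 0.75; P(heads|C2) = 0.41; P(heads|C3) = 0.52; P(heads|C4) = 0.36.
Prior × likelihood for each source: 0.25·0.75=0.1875, 0.25·0.41=0.1025, 0.25·0.52=0.1300, 0.25·0.36=0.09000. Summing gives P(heads) = 0.51000.
P(Coin 4 | heads) = 0.09000 / 0.51000 = 0.1765.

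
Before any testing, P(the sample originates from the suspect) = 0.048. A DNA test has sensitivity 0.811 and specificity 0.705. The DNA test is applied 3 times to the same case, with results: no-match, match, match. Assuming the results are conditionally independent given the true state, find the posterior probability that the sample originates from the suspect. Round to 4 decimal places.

Posterior P(H) ≈ 0.0927

Let H be the event that the sample originates from the suspect; start with P(H) = 0.048. P('match'|H) = 0.811, P('match'|¬H) = 0.295.
Update on result 1 ('no-match'): P(H) ← 0.189·0.0480 / (0.189·0.0480 + 0.705·0.9520) = 0.0090720/0.68023 = 0.0133.
Update on result 2 ('match'): P(H) ← 0.811·0.0133 / (0.811·0.0133 + 0.295·0.9867) = 0.010816/0.30188 = 0.0358.
Update on result 3 ('match'): P(H) ← 0.811·0.0358 / (0.811·0.0358 + 0.295·0.9642) = 0.029057/0.31349 = 0.0927.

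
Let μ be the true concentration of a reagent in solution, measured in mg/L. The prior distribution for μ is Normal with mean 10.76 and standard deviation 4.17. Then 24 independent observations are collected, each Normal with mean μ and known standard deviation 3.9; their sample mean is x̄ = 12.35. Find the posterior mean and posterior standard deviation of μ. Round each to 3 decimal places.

Prior precision 1/τ₀² = 1/4.17² = 0.0575080; data precision n/σ² = 24/3.9² = 1.57791.
Posterior precision = 0.0575080 + 1.57791 = 1.63542, giving posterior SD = 1/√1.63542 = 0.782.
Posterior mean = (0.0575080·10.76 + 1.57791·12.35) / 1.63542 = 12.294.

Posterior mean ≈ 12.294; posterior SD ≈ 0.782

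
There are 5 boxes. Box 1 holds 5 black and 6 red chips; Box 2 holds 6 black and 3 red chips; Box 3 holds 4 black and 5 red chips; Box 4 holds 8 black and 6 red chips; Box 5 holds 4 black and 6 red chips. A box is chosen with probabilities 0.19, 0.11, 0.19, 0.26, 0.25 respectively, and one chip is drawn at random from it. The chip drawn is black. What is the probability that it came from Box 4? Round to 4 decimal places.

Posterior probability ≈ 0.3015

Tabulate prior·likelihood by source: [1] prior 0.19, lik 0.4545, product 0.08636; [2] prior 0.11, lik 0.6667, product 0.07333; [3] prior 0.19, lik 0.4444, product 0.08444; [4] prior 0.26, lik 0.5714, product 0.1486; [5] prior 0.25, lik 0.4, product 0.1000.
Normalizing constant = 0.49271; the posterior for Box 4 is its product over the sum, 0.1486/0.49271 = 0.3015.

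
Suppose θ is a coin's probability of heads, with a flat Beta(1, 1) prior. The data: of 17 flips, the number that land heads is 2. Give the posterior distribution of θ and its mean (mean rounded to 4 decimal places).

Observing 2 successes and 15 failures updates Beta(1, 1) by adding the success and failure counts to the two shape parameters: α = 1+2 = 3, β = 1+15 = 16.
E[θ | data] = 3/(3+16) = 0.1579.

Posterior: Beta(3, 16); mean ≈ 0.1579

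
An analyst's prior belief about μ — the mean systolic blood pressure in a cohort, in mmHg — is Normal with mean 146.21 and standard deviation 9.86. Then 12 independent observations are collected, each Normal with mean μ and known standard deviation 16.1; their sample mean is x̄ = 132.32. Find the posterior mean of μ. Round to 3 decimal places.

With known σ, the Normal prior is conjugate. Weight on the data is w = (n/σ²)/(n/σ² + 1/τ₀²) = 0.0462945/(0.0462945+0.0102860) = 0.81821.
Posterior mean = w·x̄ + (1−w)·μ₀ = 0.81821·132.32 + 0.18179·146.21 = 134.845.

Posterior mean ≈ 134.845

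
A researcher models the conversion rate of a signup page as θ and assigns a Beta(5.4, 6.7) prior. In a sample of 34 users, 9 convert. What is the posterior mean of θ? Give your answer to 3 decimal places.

The binomial likelihood is conjugate to the Beta prior: with 9 successes and 25 failures, the posterior is Beta(5.4+9, 6.7+25) = Beta(14.4, 31.7).
Posterior mean = α/(α+β) = 14.4/46.1 = 0.312.

Posterior mean ≈ 0.312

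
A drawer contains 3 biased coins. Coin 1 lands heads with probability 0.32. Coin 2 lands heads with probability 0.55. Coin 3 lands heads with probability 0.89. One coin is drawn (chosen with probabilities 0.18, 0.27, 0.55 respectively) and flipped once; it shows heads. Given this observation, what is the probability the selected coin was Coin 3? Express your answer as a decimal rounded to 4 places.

Posterior probability ≈ 0.7037

P(heads|C1) = 0.32; P(heads|C2) = 0.55; P(heads|C3) = 0.89.
Prior × likelihood for each source: 0.18·0.32=0.05760, 0.27·0.55=0.1485, 0.55·0.89=0.4895. Summing gives P(heads) = 0.69560.
P(Coin 3 | heads) = 0.4895 / 0.69560 = 0.7037.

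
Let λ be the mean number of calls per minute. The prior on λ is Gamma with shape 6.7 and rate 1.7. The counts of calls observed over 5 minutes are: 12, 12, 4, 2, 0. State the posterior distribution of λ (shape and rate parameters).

Posterior: Gamma(shape=36.7, rate=6.7)

The Poisson likelihood adds the total count to the shape and the number of exposure periods to the rate. Here ∑xᵢ = 30 and n = 5, so shape 6.7→36.7 and rate 1.7→6.7.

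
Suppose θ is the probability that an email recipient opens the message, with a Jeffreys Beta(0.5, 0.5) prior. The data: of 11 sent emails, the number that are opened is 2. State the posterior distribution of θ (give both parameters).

Posterior: Beta(2.5, 9.5)

Observing 2 successes and 9 failures updates Beta(0.5, 0.5) by adding the success and failure counts to the two shape parameters: α = 0.5+2 = 2.5, β = 0.5+9 = 9.5.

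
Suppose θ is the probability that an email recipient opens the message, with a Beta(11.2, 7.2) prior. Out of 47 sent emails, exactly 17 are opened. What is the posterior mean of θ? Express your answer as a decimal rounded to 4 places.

The binomial likelihood is conjugate to the Beta prior: with 17 successes and 30 failures, the posterior is Beta(11.2+17, 7.2+30) = Beta(28.2, 37.2).
E[θ | data] = 28.2/(28.2+37.2) = 0.4312.

Posterior mean ≈ 0.4312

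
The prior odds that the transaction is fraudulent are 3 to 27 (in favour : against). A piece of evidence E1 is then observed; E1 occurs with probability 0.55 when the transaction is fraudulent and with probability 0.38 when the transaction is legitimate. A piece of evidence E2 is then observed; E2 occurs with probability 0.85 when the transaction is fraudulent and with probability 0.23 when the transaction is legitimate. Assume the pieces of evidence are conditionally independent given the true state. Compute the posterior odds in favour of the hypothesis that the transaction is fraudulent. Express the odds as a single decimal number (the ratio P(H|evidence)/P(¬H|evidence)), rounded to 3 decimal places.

Posterior odds ≈ 0.594

Prior odds = 3/27 = 0.11111.
Likelihood ratio for E1 = 0.55/0.38 = 1.4474.
Likelihood ratio for E2 = 0.85/0.23 = 3.6957.
Posterior odds = prior odds × LR₁ × LR₂ = 0.59433.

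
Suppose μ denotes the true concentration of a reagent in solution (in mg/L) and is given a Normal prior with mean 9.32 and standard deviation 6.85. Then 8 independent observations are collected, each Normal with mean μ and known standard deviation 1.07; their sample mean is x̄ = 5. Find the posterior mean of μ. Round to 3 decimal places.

Posterior mean ≈ 5.013

Prior precision 1/τ₀² = 1/6.85² = 0.0213117; data precision n/σ² = 8/1.07² = 6.98751.
Posterior precision = 0.0213117 + 6.98751 = 7.00882.
Posterior mean = (0.0213117·9.32 + 6.98751·5) / 7.00882 = 5.013.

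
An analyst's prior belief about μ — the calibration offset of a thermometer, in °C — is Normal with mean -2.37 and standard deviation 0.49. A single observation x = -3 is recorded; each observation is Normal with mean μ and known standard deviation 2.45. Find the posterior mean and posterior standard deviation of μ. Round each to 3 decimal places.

Prior precision 1/τ₀² = 1/0.49² = 4.16493; data precision n/σ² = 1/2.45² = 0.166597.
Posterior precision = 4.16493 + 0.166597 = 4.33153, giving posterior SD = 1/√4.33153 = 0.480.
Posterior mean = (4.16493·-2.37 + 0.166597·-3) / 4.33153 = -2.394.

Posterior mean ≈ -2.394; posterior SD ≈ 0.480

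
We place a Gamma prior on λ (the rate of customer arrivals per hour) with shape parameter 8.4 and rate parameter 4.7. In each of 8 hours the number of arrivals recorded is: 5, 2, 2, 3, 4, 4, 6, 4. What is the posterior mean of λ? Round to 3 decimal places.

Total count ∑xᵢ = 30 over n = 8 hours.
Gamma is conjugate to the Poisson likelihood: posterior is Gamma(shape = 8.4+30 = 38.4, rate = 4.7+8 = 12.7).
E[λ | data] = 38.4/12.7 = 3.024.

Posterior mean ≈ 3.024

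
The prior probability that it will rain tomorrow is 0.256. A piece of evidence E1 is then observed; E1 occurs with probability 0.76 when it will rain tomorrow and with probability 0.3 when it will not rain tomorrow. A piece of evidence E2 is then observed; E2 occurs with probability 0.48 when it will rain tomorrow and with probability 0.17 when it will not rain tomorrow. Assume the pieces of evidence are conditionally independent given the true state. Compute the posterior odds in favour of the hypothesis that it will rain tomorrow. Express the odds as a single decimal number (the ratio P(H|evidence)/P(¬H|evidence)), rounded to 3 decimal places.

Posterior odds ≈ 2.461

Prior odds = 0.256/(1−0.256) = 0.34409.
Likelihood ratio for E1 = 0.76/0.3 = 2.5333.
Likelihood ratio for E2 = 0.48/0.17 = 2.8235.
Posterior odds = prior odds × LR₁ × LR₂ = 2.4612.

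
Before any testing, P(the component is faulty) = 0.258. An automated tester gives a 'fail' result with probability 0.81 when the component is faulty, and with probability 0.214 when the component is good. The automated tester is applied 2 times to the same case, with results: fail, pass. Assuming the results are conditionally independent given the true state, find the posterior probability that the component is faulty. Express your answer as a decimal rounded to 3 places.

Posterior P(H) ≈ 0.241

Let H be the event that the component is faulty; start with P(H) = 0.258. P('fail'|H) = 0.81, P('fail'|¬H) = 0.214.
Update on result 1 ('fail'): P(H) ← 0.81·0.2580 / (0.81·0.2580 + 0.214·0.7420) = 0.20898/0.36777 = 0.5682.
Update on result 2 ('pass'): P(H) ← 0.19·0.5682 / (0.19·0.5682 + 0.786·0.4318) = 0.10797/0.44733 = 0.2414.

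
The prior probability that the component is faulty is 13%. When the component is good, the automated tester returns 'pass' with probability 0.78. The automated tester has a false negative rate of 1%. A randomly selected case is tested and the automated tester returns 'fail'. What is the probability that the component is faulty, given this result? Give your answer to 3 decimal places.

P(H | E) ≈ 0.402

Let H be the event that the component is faulty. P(H) = 0.13, so P(¬H) = 0.87. With E the 'fail' result, P(E|H) = 0.99 and P(E|¬H) = 0.22.
P(E) = 0.99·0.13 + 0.22·0.87 = 0.12870 + 0.19140 = 0.32010.
By Bayes' theorem, P(H|E) = 0.12870 / 0.32010 = 0.402.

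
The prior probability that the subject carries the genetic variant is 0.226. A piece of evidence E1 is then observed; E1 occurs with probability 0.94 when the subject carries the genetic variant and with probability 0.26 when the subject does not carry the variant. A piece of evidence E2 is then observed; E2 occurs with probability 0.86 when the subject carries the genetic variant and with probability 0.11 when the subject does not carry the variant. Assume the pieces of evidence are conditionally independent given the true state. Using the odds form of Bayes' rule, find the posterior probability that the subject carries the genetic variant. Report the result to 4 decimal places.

Prior odds = 0.226/(1−0.226) = 0.29199. In log-odds, ln(0.29199) = -1.2310.
Add log likelihood ratios: ln(3.6154) + ln(7.8182) = 3.3417.
Posterior log-odds = 2.1106, so posterior odds = exp(2.1106) = 8.2533. Converting, P(H|E) = 8.2533/9.2533 = 0.8919.

Posterior probability ≈ 0.8919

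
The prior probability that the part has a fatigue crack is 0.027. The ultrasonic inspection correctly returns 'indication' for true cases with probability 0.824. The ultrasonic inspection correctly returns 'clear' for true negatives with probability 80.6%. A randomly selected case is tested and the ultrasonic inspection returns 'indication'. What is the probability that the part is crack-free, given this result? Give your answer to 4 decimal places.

P(¬H | E) ≈ 0.8946

Let H be the event that the part has a fatigue crack. P(H) = 0.027, so P(¬H) = 0.973. With E the 'indication' result, P(E|H) = 0.824 and P(E|¬H) = 0.194.
P(E) = 0.824·0.027 + 0.194·0.973 = 0.022248 + 0.18876 = 0.21101.
By Bayes' theorem, P(H|E) = 0.022248 / 0.21101 = 0.1054. Hence P(¬H|E) = 1 − 0.1054 = 0.8946.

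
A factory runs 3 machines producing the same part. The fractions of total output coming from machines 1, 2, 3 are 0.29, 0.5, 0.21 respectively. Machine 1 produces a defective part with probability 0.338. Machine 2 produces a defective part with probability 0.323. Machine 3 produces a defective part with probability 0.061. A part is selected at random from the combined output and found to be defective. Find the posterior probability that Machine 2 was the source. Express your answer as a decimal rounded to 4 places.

Posterior probability ≈ 0.5930

Tabulate prior·likelihood by source: [1] prior 0.29, lik 0.338, product 0.09802; [2] prior 0.5, lik 0.323, product 0.1615; [3] prior 0.21, lik 0.061, product 0.01281.
Normalizing constant = 0.27233; the posterior for Machine 2 is its product over the sum, 0.1615/0.27233 = 0.5930.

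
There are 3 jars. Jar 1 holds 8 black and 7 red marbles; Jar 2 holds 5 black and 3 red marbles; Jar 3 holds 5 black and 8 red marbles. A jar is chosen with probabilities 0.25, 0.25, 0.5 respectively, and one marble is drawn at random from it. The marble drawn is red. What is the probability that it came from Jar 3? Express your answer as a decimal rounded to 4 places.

Posterior probability ≈ 0.5939

P(red|Jar 1) = 0.4667; P(red|Jar 2) = 0.375; P(red|Jar 3) = 0.6154.
Prior × likelihood for each source: 0.25·0.4667=0.1167, 0.25·0.375=0.09375, 0.5·0.6154=0.3077. Summing gives P(red) = 0.51811.
P(Jar 3 | red) = 0.3077 / 0.51811 = 0.5939.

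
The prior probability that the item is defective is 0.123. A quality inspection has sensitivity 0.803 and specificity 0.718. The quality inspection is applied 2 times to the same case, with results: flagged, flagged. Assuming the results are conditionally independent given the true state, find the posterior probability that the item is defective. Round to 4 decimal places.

Posterior P(H) ≈ 0.5321

With H the event that the item is defective, the joint likelihood of the observed sequence is P(data|H) = 0.803·0.803 = 0.64481 and P(data|¬H) = 0.282·0.282 = 0.079524.
Bayes: P(H|data) = 0.123·0.64481 / (0.123·0.64481 + 0.877·0.079524) = 0.079312/0.14905 = 0.5321.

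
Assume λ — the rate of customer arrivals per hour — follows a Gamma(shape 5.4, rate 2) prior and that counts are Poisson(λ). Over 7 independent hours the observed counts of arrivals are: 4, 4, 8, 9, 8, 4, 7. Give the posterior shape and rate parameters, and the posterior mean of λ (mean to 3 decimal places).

The Poisson likelihood adds the total count to the shape and the number of exposure periods to the rate. Here ∑xᵢ = 44 and n = 7, so shape 5.4→49.4 and rate 2→9.
E[λ | data] = 49.4/9 = 5.489.

Posterior: Gamma(shape=49.4, rate=9); mean ≈ 5.489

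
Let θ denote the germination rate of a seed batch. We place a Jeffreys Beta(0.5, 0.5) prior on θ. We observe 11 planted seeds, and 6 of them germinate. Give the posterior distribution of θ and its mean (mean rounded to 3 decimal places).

Posterior: Beta(6.5, 5.5); mean ≈ 0.542

Observing 6 successes and 5 failures updates Beta(0.5, 0.5) by adding the success and failure counts to the two shape parameters: α = 0.5+6 = 6.5, β = 0.5+5 = 5.5.
Posterior mean = α/(α+β) = 6.5/12 = 0.542.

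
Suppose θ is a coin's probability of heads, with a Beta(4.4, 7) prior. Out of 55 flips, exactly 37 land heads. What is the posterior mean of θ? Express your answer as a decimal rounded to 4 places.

Posterior mean ≈ 0.6235

The binomial likelihood is conjugate to the Beta prior: with 37 successes and 18 failures, the posterior is Beta(4.4+37, 7+18) = Beta(41.4, 25).
Posterior mean = α/(α+β) = 41.4/66.4 = 0.6235.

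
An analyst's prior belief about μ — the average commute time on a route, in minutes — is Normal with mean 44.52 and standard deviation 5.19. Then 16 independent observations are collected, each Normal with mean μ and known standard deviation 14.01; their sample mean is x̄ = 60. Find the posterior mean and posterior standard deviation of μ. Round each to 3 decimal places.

Posterior mean ≈ 55.156; posterior SD ≈ 2.903

Prior precision 1/τ₀² = 1/5.19² = 0.0371249; data precision n/σ² = 16/14.01² = 0.0815162.
Posterior precision = 0.0371249 + 0.0815162 = 0.118641, giving posterior SD = 1/√0.118641 = 2.903.
Posterior mean = (0.0371249·44.52 + 0.0815162·60) / 0.118641 = 55.156.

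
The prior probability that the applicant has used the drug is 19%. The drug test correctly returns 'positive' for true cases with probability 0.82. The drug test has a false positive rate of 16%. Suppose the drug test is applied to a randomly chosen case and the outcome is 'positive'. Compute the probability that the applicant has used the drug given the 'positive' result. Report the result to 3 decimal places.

P(H | E) ≈ 0.546

Let H be the event that the applicant has used the drug. P(H) = 0.19, so P(¬H) = 0.81. With E the 'positive' result, P(E|H) = 0.82 and P(E|¬H) = 0.16.
P(E) = 0.82·0.19 + 0.16·0.81 = 0.15580 + 0.12960 = 0.28540.
By Bayes' theorem, P(H|E) = 0.15580 / 0.28540 = 0.546.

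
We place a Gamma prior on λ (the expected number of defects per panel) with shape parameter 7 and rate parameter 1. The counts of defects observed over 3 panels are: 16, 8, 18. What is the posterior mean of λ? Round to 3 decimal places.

The Poisson likelihood adds the total count to the shape and the number of exposure periods to the rate. Here ∑xᵢ = 42 and n = 3, so shape 7→49 and rate 1→4.
Posterior mean = shape/rate = 49/4 = 12.250.

Posterior mean ≈ 12.250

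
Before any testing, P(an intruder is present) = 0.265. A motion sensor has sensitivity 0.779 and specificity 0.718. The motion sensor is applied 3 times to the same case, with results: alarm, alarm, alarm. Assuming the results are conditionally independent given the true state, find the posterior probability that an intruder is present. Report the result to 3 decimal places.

Posterior P(H) ≈ 0.884

With H the event that an intruder is present, the joint likelihood of the observed sequence is P(data|H) = 0.779·0.779·0.779 = 0.47273 and P(data|¬H) = 0.282·0.282·0.282 = 0.022426.
Bayes: P(H|data) = 0.265·0.47273 / (0.265·0.47273 + 0.735·0.022426) = 0.12527/0.14176 = 0.8837.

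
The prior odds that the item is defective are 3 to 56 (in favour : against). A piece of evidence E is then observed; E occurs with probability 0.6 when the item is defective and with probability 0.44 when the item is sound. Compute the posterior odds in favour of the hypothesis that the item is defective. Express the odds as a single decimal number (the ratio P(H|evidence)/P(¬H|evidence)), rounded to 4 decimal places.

Posterior odds ≈ 0.0731

Prior odds = 3/56 = 0.053571.
Likelihood ratio for E = 0.6/0.44 = 1.3636.
Posterior odds = prior odds × LR = 0.073052.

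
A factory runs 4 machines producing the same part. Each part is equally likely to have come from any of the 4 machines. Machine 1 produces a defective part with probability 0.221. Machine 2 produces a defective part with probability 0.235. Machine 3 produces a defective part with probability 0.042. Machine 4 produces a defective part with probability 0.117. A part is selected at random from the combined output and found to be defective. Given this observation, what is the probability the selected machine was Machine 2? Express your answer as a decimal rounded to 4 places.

Posterior probability ≈ 0.3821

P(defective|M1) = 0.221; P(defective|M2) = 0.235; P(defective|M3) = 0.042; P(defective|M4) = 0.117.
Prior × likelihood for each source: 0.25·0.221=0.05525, 0.25·0.235=0.05875, 0.25·0.042=0.01050, 0.25·0.117=0.02925. Summing gives P(defective) = 0.15375.
P(Machine 2 | defective) = 0.05875 / 0.15375 = 0.3821.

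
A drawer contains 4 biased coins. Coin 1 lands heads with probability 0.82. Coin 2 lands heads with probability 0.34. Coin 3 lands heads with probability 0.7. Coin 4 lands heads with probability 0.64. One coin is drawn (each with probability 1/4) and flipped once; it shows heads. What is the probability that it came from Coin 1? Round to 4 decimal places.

Posterior probability ≈ 0.3280

Tabulate prior·likelihood by source: [1] prior 0.25, lik 0.82, product 0.2050; [2] prior 0.25, lik 0.34, product 0.08500; [3] prior 0.25, lik 0.7, product 0.1750; [4] prior 0.25, lik 0.64, product 0.1600.
Normalizing constant = 0.62500; the posterior for Coin 1 is its product over the sum, 0.2050/0.62500 = 0.3280.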